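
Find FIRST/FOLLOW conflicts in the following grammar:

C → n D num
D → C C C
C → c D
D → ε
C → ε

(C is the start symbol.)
A FIRST/FOLLOW conflict occurs when a non-terminal N has a nullable alternative N → β (β ⇒* ε) and another alternative N → α with FIRST(α) ∩ FOLLOW(N) ≠ ∅: on such a lookahead the parser cannot decide between expanding α and letting N vanish via β.

Nullable non-terminals: C, D.
FIRST sets used below: FIRST(C) = { 'c', 'n', ε }

C: nullable alternative(s) C → ε; FOLLOW(C) = { $, 'c', 'n', 'num' }
  C → n D num: FIRST \ {ε} = { 'n' } — overlaps FOLLOW(C) on { 'n' }: CONFLICT
  C → c D: FIRST \ {ε} = { 'c' } — overlaps FOLLOW(C) on { 'c' }: CONFLICT
  C → ε: FIRST \ {ε} = { } — this is the only nullable alternative, skip

D: nullable alternative(s) D → C C C, D → ε; FOLLOW(D) = { $, 'c', 'n', 'num' }
  D → C C C: FIRST \ {ε} = { 'c', 'n' } — overlaps FOLLOW(D) on { 'c', 'n' }: CONFLICT
  D → ε: FIRST \ {ε} = { } — disjoint from FOLLOW(D)

So the grammar has 3 FIRST/FOLLOW conflicts (marked CONFLICT above).

Answer: Yes. C → n D num with FOLLOW(C) on { 'n' }; C → c D with FOLLOW(C) on { 'c' }; D → C C C with FOLLOW(D) on { 'c', 'n' }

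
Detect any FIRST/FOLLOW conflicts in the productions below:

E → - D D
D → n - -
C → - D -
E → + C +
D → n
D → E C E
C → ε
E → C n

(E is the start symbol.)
Yes. C → '-' D '-' with FOLLOW(C) on { '-' }

A FIRST/FOLLOW conflict occurs when a non-terminal N has a nullable alternative N → β (β ⇒* ε) and another alternative N → α with FIRST(α) ∩ FOLLOW(N) ≠ ∅: on such a lookahead the parser cannot decide between expanding α and letting N vanish via β.

Nullable non-terminals: C.

C: nullable alternative(s) C → ε; FOLLOW(C) = { '+', '-', 'n' }
  C → - D -: FIRST \ {ε} = { '-' } — overlaps FOLLOW(C) on { '-' }: CONFLICT
  C → ε: FIRST \ {ε} = { } — this is the only nullable alternative, skip

D, E have no nullable alternative, so no FIRST/FOLLOW check is needed there.

So the grammar has 1 FIRST/FOLLOW conflict (marked CONFLICT above).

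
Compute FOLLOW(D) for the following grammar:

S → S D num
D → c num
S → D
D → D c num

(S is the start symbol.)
To compute FOLLOW(D), find every occurrence of D on a right-hand side N → α D β: add FIRST(β) \ {ε}, and if β is empty or nullable also add FOLLOW(N). Iterate to a fixed point.

In S → S D num: D is followed by num, add FIRST(num) \ {ε} = { 'num' }
In S → D: D is at the end, add FOLLOW(S)
In D → D c num: D is followed by c num, add FIRST(c num) \ {ε} = { 'c' }

The FOLLOW sets referred to above (computed the same way, to a fixed point):
  FOLLOW(S) = { $, 'c' }

Taking the union: FOLLOW(D) = { $, 'c', 'num' }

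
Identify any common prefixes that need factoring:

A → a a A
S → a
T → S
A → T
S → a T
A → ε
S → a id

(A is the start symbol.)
Left-factoring is needed when two productions for the same non-terminal
share a common prefix on the right-hand side.

Productions for A:
  A → a a A
  A → T
  A → ε
Productions for S:
  S → a
  S → a T
  S → a id

Found common prefix 'a' in productions for S

Answer: Yes, S has productions with common prefix 'a'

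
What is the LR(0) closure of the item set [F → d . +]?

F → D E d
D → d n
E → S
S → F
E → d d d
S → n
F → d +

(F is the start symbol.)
Start with: [F → d . +]
The dot precedes the terminal '+', so nothing is added.

CLOSURE = { [F → d . +] }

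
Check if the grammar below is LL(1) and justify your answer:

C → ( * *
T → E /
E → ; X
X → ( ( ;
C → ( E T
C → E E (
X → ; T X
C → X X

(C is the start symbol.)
No. Predict set conflict for C: { '(' }

A grammar is LL(1) if for each non-terminal N with multiple productions, the predict sets of those productions are pairwise disjoint, where PREDICT(N → α) = (FIRST(α) \ {ε}) ∪ (FOLLOW(N) if α ⇒* ε).

Relevant sets:
  FIRST(E) = { ';' }
  FIRST(X) = { '(', ';' }

For C:
  PREDICT(C → '(' '*' '*') = { '(' }
  PREDICT(C → '(' E T) = { '(' }
  PREDICT(C → E E '(') = { ';' }
  PREDICT(C → X X) = { '(', ';' }
For X:
  PREDICT(X → '(' '(' ';') = { '(' }
  PREDICT(X → ';' T X) = { ';' }
T, E have a single production, so nothing to check there.

Conflict found: Predict set conflict for C: { '(' }
The grammar is NOT LL(1).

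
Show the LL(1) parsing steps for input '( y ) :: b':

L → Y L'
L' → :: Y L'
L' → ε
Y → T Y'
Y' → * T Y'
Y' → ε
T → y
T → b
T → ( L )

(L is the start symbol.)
Stack is shown with the top on the left.

Stack              Input         Action
---------------------------------------
L $                ( y ) :: b $  output L → Y L'
Y L' $             ( y ) :: b $  output Y → T Y'
T Y' L' $          ( y ) :: b $  output T → ( L )
( L ) Y' L' $      ( y ) :: b $  match '('
L ) Y' L' $        y ) :: b $    output L → Y L'
Y L' ) Y' L' $     y ) :: b $    output Y → T Y'
T Y' L' ) Y' L' $  y ) :: b $    output T → y
y Y' L' ) Y' L' $  y ) :: b $    match 'y'
Y' L' ) Y' L' $    ) :: b $      output Y' → ε
L' ) Y' L' $       ) :: b $      output L' → ε
) Y' L' $          ) :: b $      match ')'
Y' L' $            :: b $        output Y' → ε
L' $               :: b $        output L' → :: Y L'
:: Y L' $          :: b $        match '::'
Y L' $             b $           output Y → T Y'
T Y' L' $          b $           output T → b
b Y' L' $          b $           match 'b'
Y' L' $            $             output Y' → ε
L' $               $             output L' → ε
$                  $             accept

The string is accepted.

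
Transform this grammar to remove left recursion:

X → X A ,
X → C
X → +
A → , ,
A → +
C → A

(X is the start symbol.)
X is directly left-recursive. The standard transformation for
  A → A α₁ | ... | A α_m | β₁ | ... | β_n
is
  A  → β₁ A' | ... | β_n A'
  A' → α₁ A' | ... | α_m A' | ε

X → C becomes X → C X'
X → + becomes X → + X'
X → X A , becomes X' → A , X'
Add X' → ε

Productions for other non-terminals are unchanged:
  A → , ,
  A → +
  C → A

Resulting grammar:
X → C X'
X → + X'
X' → A , X'
X' → ε
A → , ,
A → +
C → A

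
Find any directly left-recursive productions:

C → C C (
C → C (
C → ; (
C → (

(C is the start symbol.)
Yes, C is left-recursive

Direct left recursion occurs when N → N α for some non-terminal N (the right-hand side begins with the left-hand side itself).

C → C C (: LEFT RECURSIVE (starts with C)
C → C (: LEFT RECURSIVE (starts with C)
C → ; (: starts with ';'
C → (: starts with '('

The grammar has direct left recursion on: C.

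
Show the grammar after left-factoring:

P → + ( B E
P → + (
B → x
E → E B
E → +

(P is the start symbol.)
P → + ( P'
P' → B E
P' → ε
B → x
E → E B
E → +

Left-factoring transforms A → αβ₁ | αβ₂ into A → αA' and A' → β₁ | β₂
(α is the longest common prefix among the alternatives). Repeat until
no nonterminal has two alternatives with a common prefix.

Round 1: P has alternatives sharing prefix '+ ('. Introduce P': P → + ( P'
  Add: P' → B E
  Add: P' → ε

No remaining common prefixes — done.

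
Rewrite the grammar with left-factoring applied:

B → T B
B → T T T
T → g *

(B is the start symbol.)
Left-factoring transforms A → αβ₁ | αβ₂ into A → αA' and A' → β₁ | β₂
(α is the longest common prefix among the alternatives). Repeat until
no nonterminal has two alternatives with a common prefix.

Round 1: B has alternatives sharing prefix 'T'. Introduce B': B → T B'
  Add: B' → B
  Add: B' → T T

No remaining common prefixes — done.

Resulting grammar:
B → T B'
B' → B
B' → T T
T → g *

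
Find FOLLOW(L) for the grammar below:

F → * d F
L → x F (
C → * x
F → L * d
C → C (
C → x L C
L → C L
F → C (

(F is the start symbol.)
To compute FOLLOW(L), find every occurrence of L on a right-hand side N → α L β: add FIRST(β) \ {ε}, and if β is empty or nullable also add FOLLOW(N). Iterate to a fixed point.

In F → L * d: L is followed by '*' d, add FIRST('*' d) \ {ε} = { '*' }
In C → x L C: L is followed by C, add FIRST(C) \ {ε} = { '*', 'x' }
In L → C L: L is at the end; this adds FOLLOW(L) to itself — nothing new

Taking the union: FOLLOW(L) = { '*', 'x' }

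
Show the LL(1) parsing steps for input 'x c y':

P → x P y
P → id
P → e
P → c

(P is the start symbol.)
LL(1) parsing maintains a stack (initially the start symbol over $) and the input. At each step: if the stack top is a terminal, match it against the current input token; if it is a non-terminal N, replace it with the RHS of M[N, lookahead] (the unique production whose predict set contains the lookahead).

Stack is shown with the top on the left.

Stack    Input    Action
------------------------
P $      x c y $  output P → x P y
x P y $  x c y $  match 'x'
P y $    c y $    output P → c
c y $    c y $    match 'c'
y $      y $      match 'y'
$        $        accept

The string is accepted.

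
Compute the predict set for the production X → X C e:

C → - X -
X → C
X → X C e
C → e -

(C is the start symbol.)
PREDICT(X → X C e) = (FIRST(RHS) \ {ε}) ∪ (FOLLOW(X) if ε ∈ FIRST(RHS), i.e. RHS ⇒* ε)
FIRST(X) = { '-', 'e' }
FIRST(X C e) = { '-', 'e' }
ε ∉ FIRST(X C e), so FOLLOW(X) is not added.
PREDICT(X → X C e) = { '-', 'e' }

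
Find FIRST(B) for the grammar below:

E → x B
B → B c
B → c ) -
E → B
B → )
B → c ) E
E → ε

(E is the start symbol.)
From B → B c:
  - B is the symbol being defined: contributes nothing new
    B is not nullable, so stop
From B → c ) -:
  - c is a terminal: add 'c' and stop
From B → ):
  - ')' is a terminal: add ')' and stop
From B → c ) E:
  - c is a terminal: add 'c' and stop

Collecting: FIRST(B) = { ')', 'c' }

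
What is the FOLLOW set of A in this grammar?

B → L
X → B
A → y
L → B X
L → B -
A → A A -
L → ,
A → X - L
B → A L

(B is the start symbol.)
To compute FOLLOW(A), find every occurrence of A on a right-hand side N → α A β: add FIRST(β) \ {ε}, and if β is empty or nullable also add FOLLOW(N). Iterate to a fixed point.

In A → A A -: A is followed by A '-', add FIRST(A '-') \ {ε} = { ',', 'y' }
In A → A A -: A is followed by '-', add FIRST('-') \ {ε} = { '-' }
In B → A L: A is followed by L, add FIRST(L) \ {ε} = { ',', 'y' }

Taking the union: FOLLOW(A) = { ',', '-', 'y' }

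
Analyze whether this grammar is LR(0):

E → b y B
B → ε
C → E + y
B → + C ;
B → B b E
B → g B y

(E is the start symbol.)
No. Shift-reduce conflict between [B → .] and [B → . + C ;]

A grammar is LR(0) if no state in the canonical LR(0) collection has:
  - both a shift item (dot before a terminal) and a complete item (shift-reduce conflict), or
  - two or more complete items (reduce-reduce conflict; the accept item [E' → E .] counts as a complete item here).

Augment with E' → E and build the canonical LR(0) collection (I0 = CLOSURE({[E' → . E]}), then GOTO on every symbol after a dot until no new states appear). It has 16 states:
  I0: { [E → . b y B], [E' → . E] }  — shift
  I1: { [E' → E .] }  — accept
  I2: { [E → b . y B] }  — shift
  I3: { [B → . + C ;], [B → . B b E], [B → . g B y], [B → .], [E → b y . B] }  — shift, reduce
  I4: { [B → + . C ;], [C → . E + y], [E → . b y B] }  — shift
  I5: { [B → B . b E], [E → b y B .] }  — shift, reduce
  I6: { [B → . + C ;], [B → . B b E], [B → . g B y], [B → .], [B → g . B y] }  — shift, reduce
  I7: { [B → B . b E], [B → g B . y] }  — shift
  I8: { [B → B b . E], [E → . b y B] }  — shift
  I9: { [B → g B y .] }  — reduce
  I10: { [B → B b E .] }  — reduce
  I11: { [B → + C . ;] }  — shift
  I12: { [C → E . + y] }  — shift
  I13: { [C → E + . y] }  — shift
  I14: { [C → E + y .] }  — reduce
  I15: { [B → + C ; .] }  — reduce

Conflict in state I3:
  Shift-reduce conflict between [B → .] and [B → . + C ;]
So the grammar is NOT LR(0).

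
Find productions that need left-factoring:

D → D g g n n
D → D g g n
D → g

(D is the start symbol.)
Left-factoring is needed when two productions for the same non-terminal
share a common prefix on the right-hand side.

Productions for D:
  D → D g g n n
  D → D g g n
  D → g

Found common prefix 'D g g n' in productions for D

Answer: Yes, D has productions with common prefix 'D g g n'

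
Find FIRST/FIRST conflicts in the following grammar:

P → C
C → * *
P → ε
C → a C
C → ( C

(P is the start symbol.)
A FIRST/FIRST conflict occurs when two productions N → α and N → β for the same non-terminal have FIRST(α) ∩ FIRST(β) ≠ ∅ (with ε ∈ FIRST of a nullable right-hand side, so two nullable alternatives also conflict).

FIRST sets of the non-terminals at (or reachable through a nullable prefix from) the front of some alternative:
  FIRST(C) = { '(', '*', 'a' }

Productions for P:
  P → C: FIRST = { '(', '*', 'a' }
  P → ε: FIRST = { ε }
Productions for C:
  C → * *: FIRST = { '*' }
  C → a C: FIRST = { 'a' }
  C → ( C: FIRST = { '(' }

All alternatives of each non-terminal have pairwise disjoint FIRST sets.

Answer: No FIRST/FIRST conflicts.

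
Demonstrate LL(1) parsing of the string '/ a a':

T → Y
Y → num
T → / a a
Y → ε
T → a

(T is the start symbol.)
LL(1) parsing maintains a stack (initially the start symbol over $) and the input. At each step: if the stack top is a terminal, match it against the current input token; if it is a non-terminal N, replace it with the RHS of M[N, lookahead] (the unique production whose predict set contains the lookahead).

Stack is shown with the top on the left.

Stack    Input    Action
------------------------
T $      / a a $  output T → / a a
/ a a $  / a a $  match '/'
a a $    a a $    match 'a'
a $      a $      match 'a'
$        $        accept

The string is accepted.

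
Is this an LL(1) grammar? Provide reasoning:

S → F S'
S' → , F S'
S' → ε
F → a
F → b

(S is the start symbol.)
Yes, the grammar is LL(1).

A grammar is LL(1) if for each non-terminal N with multiple productions, the predict sets of those productions are pairwise disjoint, where PREDICT(N → α) = (FIRST(α) \ {ε}) ∪ (FOLLOW(N) if α ⇒* ε).

Relevant sets:
  FOLLOW(S') = { $ }

For S':
  PREDICT(S' → ',' F S') = { ',' }
  PREDICT(S' → ε) = { $ }
For F:
  PREDICT(F → a) = { 'a' }
  PREDICT(F → b) = { 'b' }
S has a single production, so nothing to check there.

All predict sets are disjoint. The grammar IS LL(1).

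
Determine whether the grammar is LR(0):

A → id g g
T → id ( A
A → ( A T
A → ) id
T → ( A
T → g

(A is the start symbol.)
Yes, the grammar is LR(0)

Augment with A' → A and build the canonical LR(0) collection (I0 = CLOSURE({[A' → . A]}), then GOTO on every symbol after a dot until no new states appear). It has 16 states:
  I0: { [A → . ( A T], [A → . ) id], [A → . id g g], [A' → . A] }  — shift
  I1: { [A → ( . A T], [A → . ( A T], [A → . ) id], [A → . id g g] }  — shift
  I2: { [A → ) . id] }  — shift
  I3: { [A' → A .] }  — accept
  I4: { [A → id . g g] }  — shift
  I5: { [A → id g . g] }  — shift
  I6: { [A → id g g .] }  — reduce
  I7: { [A → ) id .] }  — reduce
  I8: { [A → ( A . T], [T → . ( A], [T → . g], [T → . id ( A] }  — shift
  I9: { [A → . ( A T], [A → . ) id], [A → . id g g], [T → ( . A] }  — shift
  I10: { [A → ( A T .] }  — reduce
  I11: { [T → g .] }  — reduce
  I12: { [T → id . ( A] }  — shift
  I13: { [A → . ( A T], [A → . ) id], [A → . id g g], [T → id ( . A] }  — shift
  I14: { [T → id ( A .] }  — reduce
  I15: { [T → ( A .] }  — reduce

Every state is either a pure shift/goto state or contains exactly one complete item and nothing to shift — no conflicts. The grammar is LR(0).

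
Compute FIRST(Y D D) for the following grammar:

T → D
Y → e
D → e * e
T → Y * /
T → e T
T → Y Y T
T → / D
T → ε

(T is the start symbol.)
{ 'e' }

FIRST sets of the non-terminals involved (from the grammar, by fixed-point iteration):
  FIRST(Y) = { 'e' }

To compute FIRST(Y D D), process the symbols left to right:
Symbol Y is a non-terminal. Add FIRST(Y) \ {ε} = { 'e' }
Y is not nullable (ε ∉ FIRST(Y)), so stop here.
FIRST(Y D D) = { 'e' }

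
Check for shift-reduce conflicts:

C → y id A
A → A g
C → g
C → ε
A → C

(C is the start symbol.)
Yes — I0: [C → .] vs [C → . g]; I4: [C → .] vs [C → . g]; I5: [C → y id A .] vs [A → A . g]

Augment with C' → C and build the canonical LR(0) collection (I0 = CLOSURE({[C' → . C]}), then GOTO on every symbol after a dot until no new states appear). It has 8 states:
  I0: { [C → . g], [C → . y id A], [C → .], [C' → . C] }  — shift, reduce
  I1: { [C' → C .] }  — accept
  I2: { [C → g .] }  — reduce
  I3: { [C → y . id A] }  — shift
  I4: { [A → . A g], [A → . C], [C → . g], [C → . y id A], [C → .], [C → y id . A] }  — shift, reduce
  I5: { [A → A . g], [C → y id A .] }  — shift, reduce
  I6: { [A → C .] }  — reduce
  I7: { [A → A g .] }  — reduce

I0 contains reduce item [C → .] and shift items [C → . g], [C → . y id A] — shift-reduce conflict.
I4 contains reduce item [C → .] and shift items [C → . g], [C → . y id A] — shift-reduce conflict.
I5 contains reduce item [C → y id A .] and shift item [A → A . g] — shift-reduce conflict.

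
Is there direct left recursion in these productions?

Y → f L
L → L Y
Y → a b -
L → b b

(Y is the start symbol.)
Direct left recursion occurs when N → N α for some non-terminal N (the right-hand side begins with the left-hand side itself).

Y → f L: starts with f
L → L Y: LEFT RECURSIVE (starts with L)
Y → a b -: starts with a
L → b b: starts with b

The grammar has direct left recursion on: L.

Answer: Yes, L is left-recursive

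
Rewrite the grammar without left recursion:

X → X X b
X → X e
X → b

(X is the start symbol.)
X is directly left-recursive. The standard transformation for
  A → A α₁ | ... | A α_m | β₁ | ... | β_n
is
  A  → β₁ A' | ... | β_n A'
  A' → α₁ A' | ... | α_m A' | ε

X → b becomes X → b X'
X → X X b becomes X' → X b X'
X → X e becomes X' → e X'
Add X' → ε

Resulting grammar:
X → b X'
X' → X b X'
X' → e X'
X' → ε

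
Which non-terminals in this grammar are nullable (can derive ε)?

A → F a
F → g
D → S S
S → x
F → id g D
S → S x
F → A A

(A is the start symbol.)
None

A non-terminal is nullable if it can derive ε (the empty string): either it has an ε-production, or it has a production whose right-hand side consists entirely of nullable non-terminals.

There are no ε-productions, so no non-terminal can derive ε.
No non-terminals are nullable.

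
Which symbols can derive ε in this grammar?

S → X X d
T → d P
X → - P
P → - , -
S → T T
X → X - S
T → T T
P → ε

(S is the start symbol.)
ε-productions: P → ε
So P is immediately nullable.
No further non-terminal can be added: every production for the remaining non-terminals contains a terminal or a non-nullable non-terminal.
Nullable = { 'P' }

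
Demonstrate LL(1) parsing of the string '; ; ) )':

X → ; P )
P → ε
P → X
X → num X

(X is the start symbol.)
LL(1) parsing maintains a stack (initially the start symbol over $) and the input. At each step: if the stack top is a terminal, match it against the current input token; if it is a non-terminal N, replace it with the RHS of M[N, lookahead] (the unique production whose predict set contains the lookahead).

Stack is shown with the top on the left.

Stack      Input      Action
----------------------------
X $        ; ; ) ) $  output X → ; P )
; P ) $    ; ; ) ) $  match ';'
P ) $      ; ) ) $    output P → X
X ) $      ; ) ) $    output X → ; P )
; P ) ) $  ; ) ) $    match ';'
P ) ) $    ) ) $      output P → ε
) ) $      ) ) $      match ')'
) $        ) $        match ')'
$          $          accept

The string is accepted.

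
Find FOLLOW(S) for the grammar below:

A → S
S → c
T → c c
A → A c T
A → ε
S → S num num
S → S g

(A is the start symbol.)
To compute FOLLOW(S), find every occurrence of S on a right-hand side N → α S β: add FIRST(β) \ {ε}, and if β is empty or nullable also add FOLLOW(N). Iterate to a fixed point.

In A → S: S is at the end, add FOLLOW(A)
In S → S num num: S is followed by num num, add FIRST(num num) \ {ε} = { 'num' }
In S → S g: S is followed by g, add FIRST(g) \ {ε} = { 'g' }

The FOLLOW sets referred to above (computed the same way, to a fixed point):
  FOLLOW(A) = { $, 'c' }

Taking the union: FOLLOW(S) = { $, 'c', 'g', 'num' }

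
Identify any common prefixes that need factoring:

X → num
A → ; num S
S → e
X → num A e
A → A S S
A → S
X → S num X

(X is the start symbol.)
Yes, X has productions with common prefix 'num'

Left-factoring is needed when two productions for the same non-terminal
share a common prefix on the right-hand side.

Productions for X:
  X → num
  X → num A e
  X → S num X
Productions for A:
  A → ; num S
  A → A S S
  A → S

Found common prefix 'num' in productions for X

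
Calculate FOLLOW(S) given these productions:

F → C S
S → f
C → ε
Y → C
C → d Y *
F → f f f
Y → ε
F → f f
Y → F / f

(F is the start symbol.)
To compute FOLLOW(S), find every occurrence of S on a right-hand side N → α S β: add FIRST(β) \ {ε}, and if β is empty or nullable also add FOLLOW(N). Iterate to a fixed point.

In F → C S: S is at the end, add FOLLOW(F)

The FOLLOW sets referred to above (computed the same way, to a fixed point):
  FOLLOW(F) = { $, '/' }

Taking the union: FOLLOW(S) = { $, '/' }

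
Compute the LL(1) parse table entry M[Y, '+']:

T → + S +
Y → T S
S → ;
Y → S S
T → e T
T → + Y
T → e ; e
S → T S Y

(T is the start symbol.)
Y → T S, Y → S S

To find M[Y, '+'], we find productions for Y where '+' is in the predict set (PREDICT(N → α) = (FIRST(α) \ {ε}) ∪ (FOLLOW(N) if α ⇒* ε)).

Relevant sets:
  FIRST(T) = { '+', 'e' }
  FIRST(S) = { '+', ';', 'e' }

Y → T S: PREDICT = { '+', 'e' }
  '+' is in predict set, so this production goes in M[Y, '+']
Y → S S: PREDICT = { '+', ';', 'e' }
  '+' is in predict set, so this production goes in M[Y, '+']

M[Y, '+'] = Y → T S, Y → S S  (a multiply-defined cell — the grammar is not LL(1))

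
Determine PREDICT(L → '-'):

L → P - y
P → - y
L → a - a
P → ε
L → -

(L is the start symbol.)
{ '-' }

PREDICT(L → '-') = (FIRST(RHS) \ {ε}) ∪ (FOLLOW(L) if ε ∈ FIRST(RHS), i.e. RHS ⇒* ε)
FIRST('-') = { '-' }
ε ∉ FIRST('-'), so FOLLOW(L) is not added.
PREDICT(L → '-') = { '-' }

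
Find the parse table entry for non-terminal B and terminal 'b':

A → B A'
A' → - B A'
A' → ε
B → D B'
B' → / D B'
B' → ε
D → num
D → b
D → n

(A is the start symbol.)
B → D B'

To find M[B, 'b'], we find productions for B where 'b' is in the predict set (PREDICT(N → α) = (FIRST(α) \ {ε}) ∪ (FOLLOW(N) if α ⇒* ε)).

Relevant sets:
  FIRST(D) = { 'b', 'n', 'num' }

B → D B': PREDICT = { 'b', 'n', 'num' }
  'b' is in predict set, so this production goes in M[B, 'b']

M[B, 'b'] = B → D B'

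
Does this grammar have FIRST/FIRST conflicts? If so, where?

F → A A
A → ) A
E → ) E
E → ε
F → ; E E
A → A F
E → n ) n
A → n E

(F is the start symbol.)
FIRST sets of the non-terminals at (or reachable through a nullable prefix from) the front of some alternative:
  FIRST(A) = { ')', 'n' }

Productions for F:
  F → A A: FIRST = { ')', 'n' }
  F → ; E E: FIRST = { ';' }
Productions for A:
  A → ) A: FIRST = { ')' }
  A → A F: FIRST = { ')', 'n' }
  A → n E: FIRST = { 'n' }
Productions for E:
  E → ) E: FIRST = { ')' }
  E → ε: FIRST = { ε }
  E → n ) n: FIRST = { 'n' }

Conflict for A: A → ) A and A → A F
  Overlap: { ')' }
Conflict for A: A → A F and A → n E
  Overlap: { 'n' }

Answer: Yes. A → ')' A / A → A F on { ')' }; A → A F / A → n E on { 'n' }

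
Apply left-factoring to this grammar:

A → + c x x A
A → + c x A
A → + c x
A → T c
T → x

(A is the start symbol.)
A → + c x A'
A' → x A
A' → A
A' → ε
A → T c
T → x

Left-factoring transforms A → αβ₁ | αβ₂ into A → αA' and A' → β₁ | β₂
(α is the longest common prefix among the alternatives). Repeat until
no nonterminal has two alternatives with a common prefix.

Round 1: A has alternatives sharing prefix '+ c x'. Introduce A': A → + c x A'
  Add: A' → x A
  Add: A' → A
  Add: A' → ε

No remaining common prefixes — done.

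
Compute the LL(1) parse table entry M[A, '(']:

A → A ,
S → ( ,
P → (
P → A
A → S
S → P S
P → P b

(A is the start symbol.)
To find M[A, '('], we find productions for A where '(' is in the predict set (PREDICT(N → α) = (FIRST(α) \ {ε}) ∪ (FOLLOW(N) if α ⇒* ε)).

Relevant sets:
  FIRST(A) = { '(' }
  FIRST(S) = { '(' }

A → A ,: PREDICT = { '(' }
  '(' is in predict set, so this production goes in M[A, '(']
A → S: PREDICT = { '(' }
  '(' is in predict set, so this production goes in M[A, '(']

M[A, '('] = A → A ,, A → S  (a multiply-defined cell — the grammar is not LL(1))

Answer: A → A ,, A → S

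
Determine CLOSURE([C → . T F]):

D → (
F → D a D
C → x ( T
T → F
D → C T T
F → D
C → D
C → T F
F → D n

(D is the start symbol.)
Start with: [C → . T F]
  [C → . T F] has the dot before T: add [T → . F]
  [T → . F] has the dot before F: add [F → . D a D], [F → . D], [F → . D n]
  [F → . D a D] has the dot before D: add [D → . (], [D → . C T T]
  [D → . C T T] has the dot before C: add [C → . x ( T], [C → . D]
No further items can be added.

CLOSURE = { [C → . D], [C → . T F], [C → . x ( T], [D → . (], [D → . C T T], [F → . D a D], [F → . D n], [F → . D], [T → . F] }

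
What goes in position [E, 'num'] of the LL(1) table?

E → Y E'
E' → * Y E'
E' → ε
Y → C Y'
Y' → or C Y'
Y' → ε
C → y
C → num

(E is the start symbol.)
E → Y E'

To find M[E, 'num'], we find productions for E where 'num' is in the predict set (PREDICT(N → α) = (FIRST(α) \ {ε}) ∪ (FOLLOW(N) if α ⇒* ε)).

Relevant sets:
  FIRST(Y) = { 'num', 'y' }

E → Y E': PREDICT = { 'num', 'y' }
  'num' is in predict set, so this production goes in M[E, 'num']

M[E, 'num'] = E → Y E'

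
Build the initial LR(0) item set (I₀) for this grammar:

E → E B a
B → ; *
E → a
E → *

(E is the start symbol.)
{ [E → . *], [E → . E B a], [E → . a], [E' → . E] }

First, augment the grammar with E' → E
I₀ = CLOSURE({ [E' → . E] }):
  [E' → . E] has the dot before E: add [E → . E B a], [E → . a], [E → . *]
No further items can be added.

I₀ = { [E → . *], [E → . E B a], [E → . a], [E' → . E] }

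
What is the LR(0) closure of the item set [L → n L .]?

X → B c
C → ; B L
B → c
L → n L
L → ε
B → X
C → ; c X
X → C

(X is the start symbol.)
Start with: [L → n L .]
The dot is at the end, so nothing is added.

CLOSURE = { [L → n L .] }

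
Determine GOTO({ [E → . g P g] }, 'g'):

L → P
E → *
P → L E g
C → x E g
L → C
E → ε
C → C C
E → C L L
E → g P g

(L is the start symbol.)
{ [C → . C C], [C → . x E g], [E → g . P g], [L → . C], [L → . P], [P → . L E g] }

GOTO(I, 'g') = CLOSURE({ [A → αX.β] : [A → α.Xβ] ∈ I, X = 'g' })

Items with dot before 'g', with the dot advanced:
  [E → . g P g] → [E → g . P g]
Closure of the advanced items:
  [E → g . P g] has the dot before P: add [P → . L E g]
  [P → . L E g] has the dot before L: add [L → . P], [L → . C]
  [L → . C] has the dot before C: add [C → . x E g], [C → . C C]

GOTO = { [C → . C C], [C → . x E g], [E → g . P g], [L → . C], [L → . P], [P → . L E g] }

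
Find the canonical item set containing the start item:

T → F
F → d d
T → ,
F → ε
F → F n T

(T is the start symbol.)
{ [F → . F n T], [F → . d d], [F → .], [T → . ,], [T → . F], [T' → . T] }

First, augment the grammar with T' → T
I₀ = CLOSURE({ [T' → . T] }):
  [T' → . T] has the dot before T: add [T → . F], [T → . ,]
  [T → . F] has the dot before F: add [F → . d d], [F → .], [F → . F n T]
No further items can be added.

I₀ = { [F → . F n T], [F → . d d], [F → .], [T → . ,], [T → . F], [T' → . T] }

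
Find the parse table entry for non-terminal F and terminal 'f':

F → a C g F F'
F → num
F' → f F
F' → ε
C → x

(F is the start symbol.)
Empty (error entry)

To find M[F, 'f'], we find productions for F where 'f' is in the predict set (PREDICT(N → α) = (FIRST(α) \ {ε}) ∪ (FOLLOW(N) if α ⇒* ε)).

F → a C g F F': PREDICT = { 'a' }
F → num: PREDICT = { 'num' }

M[F, 'f'] is empty (no production applies)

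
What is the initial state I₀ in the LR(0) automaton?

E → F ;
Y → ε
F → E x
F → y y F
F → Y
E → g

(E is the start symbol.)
First, augment the grammar with E' → E
I₀ = CLOSURE({ [E' → . E] }):
  [E' → . E] has the dot before E: add [E → . F ;], [E → . g]
  [E → . F ;] has the dot before F: add [F → . E x], [F → . y y F], [F → . Y]
  [F → . Y] has the dot before Y: add [Y → .]
No further items can be added.

I₀ = { [E → . F ;], [E → . g], [E' → . E], [F → . E x], [F → . Y], [F → . y y F], [Y → .] }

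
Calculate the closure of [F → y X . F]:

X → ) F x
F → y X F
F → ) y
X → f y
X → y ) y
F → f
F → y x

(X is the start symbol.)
To compute CLOSURE, for each item [A → α.Bβ] where B is a non-terminal, add [B → .γ] for all productions B → γ; repeat for the newly added items until nothing changes.

Start with: [F → y X . F]
  [F → y X . F] has the dot before F: add [F → . y X F], [F → . ) y], [F → . f], [F → . y x]
No further items can be added.

CLOSURE = { [F → . ) y], [F → . f], [F → . y X F], [F → . y x], [F → y X . F] }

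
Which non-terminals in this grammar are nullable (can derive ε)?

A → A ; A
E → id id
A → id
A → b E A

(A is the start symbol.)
None

There are no ε-productions, so no non-terminal can derive ε.
No non-terminals are nullable.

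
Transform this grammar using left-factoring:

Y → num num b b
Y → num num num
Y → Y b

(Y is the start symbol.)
Y → num num Y'
Y' → b b
Y' → num
Y → Y b

Left-factoring transforms A → αβ₁ | αβ₂ into A → αA' and A' → β₁ | β₂
(α is the longest common prefix among the alternatives). Repeat until
no nonterminal has two alternatives with a common prefix.

Round 1: Y has alternatives sharing prefix 'num num'. Introduce Y': Y → num num Y'
  Add: Y' → b b
  Add: Y' → num

No remaining common prefixes — done.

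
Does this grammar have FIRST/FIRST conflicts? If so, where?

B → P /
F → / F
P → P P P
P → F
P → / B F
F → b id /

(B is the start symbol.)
Yes. P → P P P / P → F on { '/', 'b' }; P → P P P / P → '/' B F on { '/' }; P → F / P → '/' B F on { '/' }

A FIRST/FIRST conflict occurs when two productions N → α and N → β for the same non-terminal have FIRST(α) ∩ FIRST(β) ≠ ∅ (with ε ∈ FIRST of a nullable right-hand side, so two nullable alternatives also conflict).

FIRST sets of the non-terminals at (or reachable through a nullable prefix from) the front of some alternative:
  FIRST(P) = { '/', 'b' }
  FIRST(F) = { '/', 'b' }

Productions for F:
  F → / F: FIRST = { '/' }
  F → b id /: FIRST = { 'b' }
Productions for P:
  P → P P P: FIRST = { '/', 'b' }
  P → F: FIRST = { '/', 'b' }
  P → / B F: FIRST = { '/' }
B has only one production, so no FIRST/FIRST conflict is possible there.

Conflict for P: P → P P P and P → F
  Overlap: { '/', 'b' }
Conflict for P: P → P P P and P → / B F
  Overlap: { '/' }
Conflict for P: P → F and P → / B F
  Overlap: { '/' }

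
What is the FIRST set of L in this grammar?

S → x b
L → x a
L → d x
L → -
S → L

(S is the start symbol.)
{ '-', 'd', 'x' }

To compute FIRST(L), examine every production with L on the left-hand side, reading each right-hand side left to right until a non-nullable symbol is reached.

From L → x a:
  - x is a terminal: add 'x' and stop
From L → d x:
  - d is a terminal: add 'd' and stop
From L → -:
  - '-' is a terminal: add '-' and stop

Collecting: FIRST(L) = { '-', 'd', 'x' }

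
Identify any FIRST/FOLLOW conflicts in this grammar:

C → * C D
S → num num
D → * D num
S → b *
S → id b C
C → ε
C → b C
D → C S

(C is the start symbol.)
Yes. C → '*' C D with FOLLOW(C) on { '*' }; C → b C with FOLLOW(C) on { 'b' }

A FIRST/FOLLOW conflict occurs when a non-terminal N has a nullable alternative N → β (β ⇒* ε) and another alternative N → α with FIRST(α) ∩ FOLLOW(N) ≠ ∅: on such a lookahead the parser cannot decide between expanding α and letting N vanish via β.

Nullable non-terminals: C.

C: nullable alternative(s) C → ε; FOLLOW(C) = { $, '*', 'b', 'id', 'num' }
  C → * C D: FIRST \ {ε} = { '*' } — overlaps FOLLOW(C) on { '*' }: CONFLICT
  C → ε: FIRST \ {ε} = { } — this is the only nullable alternative, skip
  C → b C: FIRST \ {ε} = { 'b' } — overlaps FOLLOW(C) on { 'b' }: CONFLICT

D, S have no nullable alternative, so no FIRST/FOLLOW check is needed there.

So the grammar has 2 FIRST/FOLLOW conflicts (marked CONFLICT above).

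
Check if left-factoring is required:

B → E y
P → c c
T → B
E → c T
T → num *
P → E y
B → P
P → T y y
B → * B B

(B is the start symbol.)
No, left-factoring is not needed

Left-factoring is needed when two productions for the same non-terminal
share a common prefix on the right-hand side.

Productions for B:
  B → E y
  B → P
  B → * B B
Productions for P:
  P → c c
  P → E y
  P → T y y
Productions for T:
  T → B
  T → num *

No common prefixes found.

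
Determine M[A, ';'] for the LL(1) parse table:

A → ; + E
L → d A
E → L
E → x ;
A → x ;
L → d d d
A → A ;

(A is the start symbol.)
A → ; + E, A → A ;

To find M[A, ';'], we find productions for A where ';' is in the predict set (PREDICT(N → α) = (FIRST(α) \ {ε}) ∪ (FOLLOW(N) if α ⇒* ε)).

Relevant sets:
  FIRST(A) = { ';', 'x' }

A → ; + E: PREDICT = { ';' }
  ';' is in predict set, so this production goes in M[A, ';']
A → x ;: PREDICT = { 'x' }
A → A ;: PREDICT = { ';', 'x' }
  ';' is in predict set, so this production goes in M[A, ';']

M[A, ';'] = A → ; + E, A → A ;  (a multiply-defined cell — the grammar is not LL(1))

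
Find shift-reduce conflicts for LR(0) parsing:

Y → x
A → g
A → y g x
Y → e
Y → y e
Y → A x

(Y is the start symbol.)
No shift-reduce conflicts

A shift-reduce conflict occurs when an LR(0) state has both:
  - a complete (reduce) item [A → α .] (dot at the end), and
  - a shift item [B → β . c γ] (dot before a terminal).

Augment with Y' → Y and build the canonical LR(0) collection (I0 = CLOSURE({[Y' → . Y]}), then GOTO on every symbol after a dot until no new states appear). It has 11 states:
  I0: { [A → . g], [A → . y g x], [Y → . A x], [Y → . e], [Y → . x], [Y → . y e], [Y' → . Y] }  — shift
  I1: { [Y → A . x] }  — shift
  I2: { [Y' → Y .] }  — accept
  I3: { [Y → e .] }  — reduce
  I4: { [A → g .] }  — reduce
  I5: { [Y → x .] }  — reduce
  I6: { [A → y . g x], [Y → y . e] }  — shift
  I7: { [Y → y e .] }  — reduce
  I8: { [A → y g . x] }  — shift
  I9: { [A → y g x .] }  — reduce
  I10: { [Y → A x .] }  — reduce

No state contains both a complete item and a shift item.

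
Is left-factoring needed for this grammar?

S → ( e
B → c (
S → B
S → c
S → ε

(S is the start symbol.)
No, left-factoring is not needed

Left-factoring is needed when two productions for the same non-terminal
share a common prefix on the right-hand side.

Productions for S:
  S → ( e
  S → B
  S → c
  S → ε

No common prefixes found.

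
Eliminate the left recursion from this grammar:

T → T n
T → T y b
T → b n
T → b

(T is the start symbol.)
T is directly left-recursive. The standard transformation for
  A → A α₁ | ... | A α_m | β₁ | ... | β_n
is
  A  → β₁ A' | ... | β_n A'
  A' → α₁ A' | ... | α_m A' | ε

T → b n becomes T → b n T'
T → b becomes T → b T'
T → T n becomes T' → n T'
T → T y b becomes T' → y b T'
Add T' → ε

Resulting grammar:
T → b n T'
T → b T'
T' → n T'
T' → y b T'
T' → ε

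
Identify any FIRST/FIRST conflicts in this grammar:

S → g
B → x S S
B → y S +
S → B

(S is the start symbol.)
FIRST sets of the non-terminals at (or reachable through a nullable prefix from) the front of some alternative:
  FIRST(B) = { 'x', 'y' }

Productions for S:
  S → g: FIRST = { 'g' }
  S → B: FIRST = { 'x', 'y' }
Productions for B:
  B → x S S: FIRST = { 'x' }
  B → y S +: FIRST = { 'y' }

All alternatives of each non-terminal have pairwise disjoint FIRST sets.

Answer: No FIRST/FIRST conflicts.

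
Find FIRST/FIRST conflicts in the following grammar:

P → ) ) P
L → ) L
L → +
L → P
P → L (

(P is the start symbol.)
A FIRST/FIRST conflict occurs when two productions N → α and N → β for the same non-terminal have FIRST(α) ∩ FIRST(β) ≠ ∅ (with ε ∈ FIRST of a nullable right-hand side, so two nullable alternatives also conflict).

FIRST sets of the non-terminals at (or reachable through a nullable prefix from) the front of some alternative:
  FIRST(L) = { ')', '+' }
  FIRST(P) = { ')', '+' }

Productions for P:
  P → ) ) P: FIRST = { ')' }
  P → L (: FIRST = { ')', '+' }
Productions for L:
  L → ) L: FIRST = { ')' }
  L → +: FIRST = { '+' }
  L → P: FIRST = { ')', '+' }

Conflict for P: P → ) ) P and P → L (
  Overlap: { ')' }
Conflict for L: L → ) L and L → P
  Overlap: { ')' }
Conflict for L: L → + and L → P
  Overlap: { '+' }

Answer: Yes. P → ')' ')' P / P → L '(' on { ')' }; L → ')' L / L → P on { ')' }; L → '+' / L → P on { '+' }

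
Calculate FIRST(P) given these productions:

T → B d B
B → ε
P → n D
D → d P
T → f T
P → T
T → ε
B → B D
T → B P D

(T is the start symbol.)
{ 'd', 'f', 'n', ε }

To compute FIRST(P), examine every production with P on the left-hand side, reading each right-hand side left to right until a non-nullable symbol is reached.

FIRST sets of the other non-terminals involved (by the same procedure, iterated to a fixed point):
  FIRST(T) = { 'd', 'f', 'n', ε }

From P → n D:
  - n is a terminal: add 'n' and stop
From P → T:
  - T is a non-terminal: add FIRST(T) \ {ε} = { 'd', 'f', 'n' }
    T is nullable and nothing follows, so the whole right-hand side can vanish: ε ∈ FIRST(P)

Collecting: FIRST(P) = { 'd', 'f', 'n', ε }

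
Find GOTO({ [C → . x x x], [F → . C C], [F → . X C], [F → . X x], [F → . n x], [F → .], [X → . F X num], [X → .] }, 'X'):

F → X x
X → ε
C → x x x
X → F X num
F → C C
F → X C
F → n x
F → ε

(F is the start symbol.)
{ [C → . x x x], [F → X . C], [F → X . x] }

GOTO(I, 'X') = CLOSURE({ [A → αX.β] : [A → α.Xβ] ∈ I, X = 'X' })

Items with dot before 'X', with the dot advanced:
  [F → . X C] → [F → X . C]
  [F → . X x] → [F → X . x]
Closure of the advanced items:
  [F → X . C] has the dot before C: add [C → . x x x]

GOTO = { [C → . x x x], [F → X . C], [F → X . x] }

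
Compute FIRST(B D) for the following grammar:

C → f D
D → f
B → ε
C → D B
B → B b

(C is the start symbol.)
FIRST sets of the non-terminals involved (from the grammar, by fixed-point iteration):
  FIRST(B) = { 'b', ε }
  FIRST(D) = { 'f' }

To compute FIRST(B D), process the symbols left to right:
Symbol B is a non-terminal. Add FIRST(B) \ {ε} = { 'b' }
B is nullable (ε ∈ FIRST(B)), continue to the next symbol.
Symbol D is a non-terminal. Add FIRST(D) \ {ε} = { 'f' }
D is not nullable (ε ∉ FIRST(D)), so stop here.
FIRST(B D) = { 'b', 'f' }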